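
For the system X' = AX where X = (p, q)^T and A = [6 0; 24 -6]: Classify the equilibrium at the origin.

A = [[6,0],[24,-6]]; det(A-λI) = λ^2 - 36.
λ = -6, 6: opposite signs.

saddle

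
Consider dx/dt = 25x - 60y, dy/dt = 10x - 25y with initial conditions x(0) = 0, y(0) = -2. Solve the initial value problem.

Coefficient matrix A = [[25, -60], [10, -25]].
Characteristic polynomial det(A - λI) = λ^2 - 25 = 0.
Eigenvalues λ = -5, 5.
For λ=-5: (A-λI) row 1 is [30, -60], so an eigenvector is (2, 1).
For λ=5: (A-λI) row 1 is [20, -60], so an eigenvector is (-3, -1).
General solution: c_1e^(-5t)(2,1) + c_2e^(5t)(-3,-1).
Applying x(0)=0, y(0)=-2 gives c_1=-6, c_2=-4.

x(t) = 12e^(5t) - 12e^(-5t), y(t) = 4e^(5t) - 6e^(-5t)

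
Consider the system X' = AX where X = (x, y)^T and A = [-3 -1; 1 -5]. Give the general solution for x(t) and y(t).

Coefficient matrix A = [[-3, -1], [1, -5]].
Characteristic polynomial det(A - λI) = λ^2 + 8λ + 16 = 0.
Single eigenvalue λ = -4 with algebraic multiplicity 2.
Eigenvector v = (1,1); generalized eigenvector w with (A-λI)w=v is (-1,-2).
General solution: e^(-4t)[C_1·v + C_2·(t·v + w)].

x(t) = C_1e^(-4t) + C_2te^(-4t) - C_2e^(-4t), y(t) = C_1e^(-4t) + C_2te^(-4t) - 2C_2e^(-4t)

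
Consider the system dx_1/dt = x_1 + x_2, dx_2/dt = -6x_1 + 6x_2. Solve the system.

x_1(t) = c_1e^(3t) - c_2e^(4t), x_2(t) = 2c_1e^(3t) - 3c_2e^(4t)

Coefficient matrix A = [[1, 1], [-6, 6]].
Characteristic polynomial det(A - λI) = λ^2 - 7λ + 12 = 0.
Eigenvalues λ = 3, 4.
For λ=3: (A-λI) row 1 is [-2, 1], so an eigenvector is (1, 2).
For λ=4: (A-λI) row 1 is [-3, 1], so an eigenvector is (-1, -3).
General solution: c_1e^(3t)(1,2) + c_2e^(4t)(-1,-3).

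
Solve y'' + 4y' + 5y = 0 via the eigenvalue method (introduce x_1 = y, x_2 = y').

y(t) = c_1e^(-2t)cos(t) + c_2e^(-2t)sin(t)

Let x_1 = y, x_2 = y'. Then x_1' = x_2 and x_2' = -5x_1 - 4x_2.
A = [[0,1],[-5,-4]]; det(A-λI) = λ^2 + 4λ + 5.
Eigenvalues λ = -2 ± i.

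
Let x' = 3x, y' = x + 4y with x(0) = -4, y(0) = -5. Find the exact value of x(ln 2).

A = [[3,0],[1,4]]; eigenvalues λ = 4, 3.
Eigenvectors: (0,-1) for λ=4, (1,-1) for λ=3.
From the initial condition, c_1 = 9, c_2 = -4.
x(ln 2) = (9)(2^4)(0) + (-4)(2^3)(1) = -32.

-32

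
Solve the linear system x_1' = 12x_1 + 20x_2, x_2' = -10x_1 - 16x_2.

x_1(t) = -C_1e^(-2t)sin(2t) - 3C_1e^(-2t)cos(2t) - 3C_2e^(-2t)sin(2t) + C_2e^(-2t)cos(2t), x_2(t) = C_1e^(-2t)sin(2t) + 2C_1e^(-2t)cos(2t) + 2C_2e^(-2t)sin(2t) - C_2e^(-2t)cos(2t)

Coefficient matrix A = [[12, 20], [-10, -16]].
Characteristic polynomial det(A - λI) = λ^2 + 4λ + 8 = 0.
Eigenvalues λ = -2 ± 2i (complex conjugate pair).
For λ=-2+2i: an eigenvector is (-3,2) - i(-1,1) = (-3 + i, 2 - i).
A real fundamental pair from Re and Im of e^((-2+2i)t)v: X_1 = e^(-2t)(cos(2t)·(-3,2) + sin(2t)·(-1,1)), X_2 = e^(-2t)(sin(2t)·(-3,2) - cos(2t)·(-1,1)).
General solution: C_1X_1 + C_2X_2.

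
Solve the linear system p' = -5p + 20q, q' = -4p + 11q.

Coefficient matrix A = [[-5, 20], [-4, 11]].
Characteristic polynomial det(A - λI) = λ^2 - 6λ + 25 = 0.
Eigenvalues λ = 3 ± 4i (complex conjugate pair).
For λ=3+4i: an eigenvector is (2,1) - i(1,0) = (2 - i, 1).
A real fundamental pair from Re and Im of e^((3+4i)t)v: X_1 = e^(3t)(cos(4t)·(2,1) + sin(4t)·(1,0)), X_2 = e^(3t)(sin(4t)·(2,1) - cos(4t)·(1,0)).
General solution: c_1X_1 + c_2X_2.

p(t) = c_1e^(3t)sin(4t) + 2c_1e^(3t)cos(4t) + 2c_2e^(3t)sin(4t) - c_2e^(3t)cos(4t), q(t) = c_1e^(3t)cos(4t) + c_2e^(3t)sin(4t)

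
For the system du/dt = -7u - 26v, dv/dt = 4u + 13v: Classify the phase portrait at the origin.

unstable spiral

A = [[-7,-26],[4,13]]; det(A-λI) = λ^2 - 6λ + 13.
λ = 3 ± 2i: positive real part.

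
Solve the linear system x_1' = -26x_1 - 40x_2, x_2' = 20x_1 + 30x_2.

x_1(t) = -3c_1e^(2t)sin(4t) - c_1e^(2t)cos(4t) - c_2e^(2t)sin(4t) + 3c_2e^(2t)cos(4t), x_2(t) = 2c_1e^(2t)sin(4t) + c_1e^(2t)cos(4t) + c_2e^(2t)sin(4t) - 2c_2e^(2t)cos(4t)

Coefficient matrix A = [[-26, -40], [20, 30]].
Characteristic polynomial det(A - λI) = λ^2 - 4λ + 20 = 0.
Eigenvalues λ = 2 ± 4i (complex conjugate pair).
For λ=2+4i: an eigenvector is (-1,1) - i(-3,2) = (-1 + 3i, 1 - 2i).
A real fundamental pair from Re and Im of e^((2+4i)t)v: X_1 = e^(2t)(cos(4t)·(-1,1) + sin(4t)·(-3,2)), X_2 = e^(2t)(sin(4t)·(-1,1) - cos(4t)·(-3,2)).
General solution: c_1X_1 + c_2X_2.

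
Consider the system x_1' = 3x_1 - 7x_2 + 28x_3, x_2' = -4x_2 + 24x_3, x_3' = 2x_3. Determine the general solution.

Coefficient matrix A = [[3, -7, 28], [0, -4, 24], [0, 0, 2]].
det(A - λI) = 0 gives eigenvalues λ = 3, -4, 2.
For λ=3: eigenvector (1,0,0).
For λ=-4: eigenvector (1,1,0).
For λ=2: eigenvector (0,4,1).
General solution: K_1e^(3t)(1,0,0) + K_2e^(-4t)(1,1,0) + K_3e^(2t)(0,4,1).

x_1(t) = K_1e^(3t) + K_2e^(-4t), x_2(t) = K_2e^(-4t) + 4K_3e^(2t), x_3(t) = K_3e^(2t)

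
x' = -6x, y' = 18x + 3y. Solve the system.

x(t) = -C_2e^(-6t), y(t) = -C_1e^(3t) + 2C_2e^(-6t)

Coefficient matrix A = [[-6, 0], [18, 3]].
Characteristic polynomial det(A - λI) = λ^2 + 3λ - 18 = 0.
Eigenvalues λ = 3, -6.
For λ=3: (A-λI) row 1 is [-9, 0], so an eigenvector is (0, -1).
For λ=-6: (A-λI) row 2 is [18, 9], so an eigenvector is (-1, 2).
General solution: C_1e^(3t)(0,-1) + C_2e^(-6t)(-1,2).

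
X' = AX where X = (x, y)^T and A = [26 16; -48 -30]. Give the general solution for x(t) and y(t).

Coefficient matrix A = [[26, 16], [-48, -30]].
Characteristic polynomial det(A - λI) = λ^2 + 4λ - 12 = 0.
Eigenvalues λ = 2, -6.
For λ=2: (A-λI) row 1 is [24, 16], so an eigenvector is (-2, 3).
For λ=-6: (A-λI) row 1 is [32, 16], so an eigenvector is (-1, 2).
General solution: c_1e^(2t)(-2,3) + c_2e^(-6t)(-1,2).

x(t) = -2c_1e^(2t) - c_2e^(-6t), y(t) = 3c_1e^(2t) + 2c_2e^(-6t)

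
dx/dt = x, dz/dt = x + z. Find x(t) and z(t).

Coefficient matrix A = [[1, 0], [1, 1]].
Characteristic polynomial det(A - λI) = λ^2 - 2λ + 1 = 0.
Single eigenvalue λ = 1 with algebraic multiplicity 2.
Eigenvector v = (0,-1); generalized eigenvector w with (A-λI)w=v is (-1,-2).
General solution: e^(t)[c_1·v + c_2·(t·v + w)].

x(t) = -c_2e^(t), z(t) = -c_1e^(t) - c_2te^(t) - 2c_2e^(t)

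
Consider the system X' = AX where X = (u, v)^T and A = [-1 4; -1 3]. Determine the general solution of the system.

Coefficient matrix A = [[-1, 4], [-1, 3]].
Characteristic polynomial det(A - λI) = λ^2 - 2λ + 1 = 0.
Single eigenvalue λ = 1 with algebraic multiplicity 2.
Eigenvector v = (2,1); generalized eigenvector w with (A-λI)w=v is (1,1).
General solution: e^(t)[C_1·v + C_2·(t·v + w)].

u(t) = 2C_1e^(t) + 2C_2te^(t) + C_2e^(t), v(t) = C_1e^(t) + C_2te^(t) + C_2e^(t)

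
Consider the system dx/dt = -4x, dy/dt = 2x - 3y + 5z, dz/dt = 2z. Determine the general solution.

x(t) = K_2e^(-4t), y(t) = K_1e^(-3t) - 2K_2e^(-4t) + K_3e^(2t), z(t) = K_3e^(2t)

Coefficient matrix A = [[-4, 0, 0], [2, -3, 5], [0, 0, 2]].
det(A - λI) = 0 gives eigenvalues λ = -3, -4, 2.
For λ=-3: eigenvector (0,1,0).
For λ=-4: eigenvector (1,-2,0).
For λ=2: eigenvector (0,1,1).
General solution: K_1e^(-3t)(0,1,0) + K_2e^(-4t)(1,-2,0) + K_3e^(2t)(0,1,1).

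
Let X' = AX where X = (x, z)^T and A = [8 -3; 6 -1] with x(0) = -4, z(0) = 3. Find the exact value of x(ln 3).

A = [[8,-3],[6,-1]]; eigenvalues λ = 2, 5.
Eigenvectors: (1,2) for λ=2, (-1,-1) for λ=5.
From the initial condition, c_1 = 7, c_2 = 11.
x(ln 3) = (7)(3^2)(1) + (11)(3^5)(-1) = -2610.

-2610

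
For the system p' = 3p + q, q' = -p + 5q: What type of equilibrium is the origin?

A = [[3,1],[-1,5]]; det(A-λI) = λ^2 - 8λ + 16.
repeated λ = 4 with a single eigenvector.

unstable improper node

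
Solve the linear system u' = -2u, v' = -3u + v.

Coefficient matrix A = [[-2, 0], [-3, 1]].
Characteristic polynomial det(A - λI) = λ^2 + λ - 2 = 0.
Eigenvalues λ = 1, -2.
For λ=1: (A-λI) row 1 is [-3, 0], so an eigenvector is (0, 1).
For λ=-2: (A-λI) row 2 is [-3, 3], so an eigenvector is (-1, -1).
General solution: C_1e^(t)(0,1) + C_2e^(-2t)(-1,-1).

u(t) = -C_2e^(-2t), v(t) = C_1e^(t) - C_2e^(-2t)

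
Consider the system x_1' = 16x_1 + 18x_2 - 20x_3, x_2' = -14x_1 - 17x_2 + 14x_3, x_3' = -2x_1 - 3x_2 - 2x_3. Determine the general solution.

x_1(t) = 3C_1e^(4t) + C_2e^(-4t) - 2C_3e^(-3t), x_2(t) = -2C_1e^(4t) + C_3e^(-3t), x_3(t) = C_2e^(-4t) - C_3e^(-3t)

Coefficient matrix A = [[16, 18, -20], [-14, -17, 14], [-2, -3, -2]].
det(A - λI) = 0 gives eigenvalues λ = 4, -4, -3.
For λ=4: eigenvector (3,-2,0).
For λ=-4: eigenvector (1,0,1).
For λ=-3: eigenvector (-2,1,-1).
General solution: C_1e^(4t)(3,-2,0) + C_2e^(-4t)(1,0,1) + C_3e^(-3t)(-2,1,-1).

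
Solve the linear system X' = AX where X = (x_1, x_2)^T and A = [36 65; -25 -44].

Coefficient matrix A = [[36, 65], [-25, -44]].
Characteristic polynomial det(A - λI) = λ^2 + 8λ + 41 = 0.
Eigenvalues λ = -4 ± 5i (complex conjugate pair).
For λ=-4+5i: an eigenvector is (-2,1) - i(-3,2) = (-2 + 3i, 1 - 2i).
A real fundamental pair from Re and Im of e^((-4+5i)t)v: X_1 = e^(-4t)(cos(5t)·(-2,1) + sin(5t)·(-3,2)), X_2 = e^(-4t)(sin(5t)·(-2,1) - cos(5t)·(-3,2)).
General solution: C_1X_1 + C_2X_2.

x_1(t) = -3C_1e^(-4t)sin(5t) - 2C_1e^(-4t)cos(5t) - 2C_2e^(-4t)sin(5t) + 3C_2e^(-4t)cos(5t), x_2(t) = 2C_1e^(-4t)sin(5t) + C_1e^(-4t)cos(5t) + C_2e^(-4t)sin(5t) - 2C_2e^(-4t)cos(5t)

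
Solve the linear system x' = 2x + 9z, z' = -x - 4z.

Coefficient matrix A = [[2, 9], [-1, -4]].
Characteristic polynomial det(A - λI) = λ^2 + 2λ + 1 = 0.
Single eigenvalue λ = -1 with algebraic multiplicity 2.
Eigenvector v = (-3,1); generalized eigenvector w with (A-λI)w=v is (2,-1).
General solution: e^(-t)[C_1·v + C_2·(t·v + w)].

x(t) = -3C_1e^(-t) - 3C_2te^(-t) + 2C_2e^(-t), z(t) = C_1e^(-t) + C_2te^(-t) - C_2e^(-t)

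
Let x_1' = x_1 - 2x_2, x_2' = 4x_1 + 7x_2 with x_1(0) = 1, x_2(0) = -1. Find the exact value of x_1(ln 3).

A = [[1,-2],[4,7]]; eigenvalues λ = 3, 5.
Eigenvectors: (-1,1) for λ=3, (-1,2) for λ=5.
From the initial condition, c_1 = -1, c_2 = 0.
x_1(ln 3) = (-1)(3^3)(-1) + (0)(3^5)(-1) = 27.

27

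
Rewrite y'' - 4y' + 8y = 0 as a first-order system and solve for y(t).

Let x_1 = y, x_2 = y'. Then x_1' = x_2 and x_2' = -8x_1 + 4x_2.
A = [[0,1],[-8,4]]; det(A-λI) = λ^2 - 4λ + 8.
Eigenvalues λ = 2 ± 2i.

y(t) = c_1e^(2t)cos(2t) + c_2e^(2t)sin(2t)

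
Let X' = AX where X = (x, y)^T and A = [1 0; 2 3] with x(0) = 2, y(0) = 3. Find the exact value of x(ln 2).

4

A = [[1,0],[2,3]]; eigenvalues λ = 1, 3.
Eigenvectors: (1,-1) for λ=1, (0,1) for λ=3.
From the initial condition, c_1 = 2, c_2 = 5.
x(ln 2) = (2)(2^1)(1) + (5)(2^3)(0) = 4.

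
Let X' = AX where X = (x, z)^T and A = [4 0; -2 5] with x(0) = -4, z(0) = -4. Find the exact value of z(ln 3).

324

A = [[4,0],[-2,5]]; eigenvalues λ = 5, 4.
Eigenvectors: (0,1) for λ=5, (-1,-2) for λ=4.
From the initial condition, c_1 = 4, c_2 = 4.
z(ln 3) = (4)(3^5)(1) + (4)(3^4)(-2) = 324.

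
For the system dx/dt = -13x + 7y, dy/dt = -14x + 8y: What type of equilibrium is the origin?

A = [[-13,7],[-14,8]]; det(A-λI) = λ^2 + 5λ - 6.
λ = 1, -6: opposite signs.

saddle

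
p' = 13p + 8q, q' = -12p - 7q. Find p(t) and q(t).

Coefficient matrix A = [[13, 8], [-12, -7]].
Characteristic polynomial det(A - λI) = λ^2 - 6λ + 5 = 0.
Eigenvalues λ = 5, 1.
For λ=5: (A-λI) row 1 is [8, 8], so an eigenvector is (-1, 1).
For λ=1: (A-λI) row 1 is [12, 8], so an eigenvector is (2, -3).
General solution: C_1e^(5t)(-1,1) + C_2e^(t)(2,-3).

p(t) = -C_1e^(5t) + 2C_2e^(t), q(t) = C_1e^(5t) - 3C_2e^(t)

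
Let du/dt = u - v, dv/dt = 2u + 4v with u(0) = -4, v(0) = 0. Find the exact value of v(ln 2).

-32

A = [[1,-1],[2,4]]; eigenvalues λ = 2, 3.
Eigenvectors: (-1,1) for λ=2, (1,-2) for λ=3.
From the initial condition, c_1 = 8, c_2 = 4.
v(ln 2) = (8)(2^2)(1) + (4)(2^3)(-2) = -32.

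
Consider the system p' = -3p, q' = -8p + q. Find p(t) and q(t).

p(t) = C_1e^(-3t), q(t) = 2C_1e^(-3t) + C_2e^(t)

Coefficient matrix A = [[-3, 0], [-8, 1]].
Characteristic polynomial det(A - λI) = λ^2 + 2λ - 3 = 0.
Eigenvalues λ = -3, 1.
For λ=-3: (A-λI) row 2 is [-8, 4], so an eigenvector is (1, 2).
For λ=1: (A-λI) row 1 is [-4, 0], so an eigenvector is (0, 1).
General solution: C_1e^(-3t)(1,2) + C_2e^(t)(0,1).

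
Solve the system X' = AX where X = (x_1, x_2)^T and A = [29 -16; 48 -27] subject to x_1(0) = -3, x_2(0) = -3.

Coefficient matrix A = [[29, -16], [48, -27]].
Characteristic polynomial det(A - λI) = λ^2 - 2λ - 15 = 0.
Eigenvalues λ = 5, -3.
For λ=5: (A-λI) row 1 is [24, -16], so an eigenvector is (2, 3).
For λ=-3: (A-λI) row 1 is [32, -16], so an eigenvector is (1, 2).
General solution: K_1e^(5t)(2,3) + K_2e^(-3t)(1,2).
Applying x_1(0)=-3, x_2(0)=-3 gives K_1=-3, K_2=3.

x_1(t) = -6e^(5t) + 3e^(-3t), x_2(t) = -9e^(5t) + 6e^(-3t)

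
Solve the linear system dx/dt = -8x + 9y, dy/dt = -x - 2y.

x(t) = -3C_1e^(-5t) - 3C_2te^(-5t) - 2C_2e^(-5t), y(t) = -C_1e^(-5t) - C_2te^(-5t) - C_2e^(-5t)

Coefficient matrix A = [[-8, 9], [-1, -2]].
Characteristic polynomial det(A - λI) = λ^2 + 10λ + 25 = 0.
Single eigenvalue λ = -5 with algebraic multiplicity 2.
Eigenvector v = (-3,-1); generalized eigenvector w with (A-λI)w=v is (-2,-1).
General solution: e^(-5t)[C_1·v + C_2·(t·v + w)].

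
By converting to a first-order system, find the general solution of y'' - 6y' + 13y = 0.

y(t) = C_1e^(3t)cos(2t) + C_2e^(3t)sin(2t)

Let x_1 = y, x_2 = y'. Then x_1' = x_2 and x_2' = -13x_1 + 6x_2.
A = [[0,1],[-13,6]]; det(A-λI) = λ^2 - 6λ + 13.
Eigenvalues λ = 3 ± 2i.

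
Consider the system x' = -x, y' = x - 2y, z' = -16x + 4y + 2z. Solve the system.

Coefficient matrix A = [[-1, 0, 0], [1, -2, 0], [-16, 4, 2]].
det(A - λI) = 0 gives eigenvalues λ = -1, -2, 2.
For λ=-1: eigenvector (1,1,4).
For λ=-2: eigenvector (0,1,-1).
For λ=2: eigenvector (0,0,1).
General solution: C_1e^(-t)(1,1,4) + C_2e^(-2t)(0,1,-1) + C_3e^(2t)(0,0,1).

x(t) = C_1e^(-t), y(t) = C_1e^(-t) + C_2e^(-2t), z(t) = 4C_1e^(-t) - C_2e^(-2t) + C_3e^(2t)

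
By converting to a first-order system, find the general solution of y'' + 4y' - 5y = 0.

y(t) = K_1e^(-5t) + K_2e^(t)

Let x_1 = y, x_2 = y'. Then x_1' = x_2 and x_2' = 5x_1 - 4x_2.
A = [[0,1],[5,-4]]; det(A-λI) = λ^2 + 4λ - 5.
Eigenvalues λ = -5, 1 with eigenvectors (1,-5), (1,1).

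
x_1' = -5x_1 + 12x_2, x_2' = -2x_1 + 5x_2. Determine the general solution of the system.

Coefficient matrix A = [[-5, 12], [-2, 5]].
Characteristic polynomial det(A - λI) = λ^2 - 1 = 0.
Eigenvalues λ = 1, -1.
For λ=1: (A-λI) row 1 is [-6, 12], so an eigenvector is (-2, -1).
For λ=-1: (A-λI) row 1 is [-4, 12], so an eigenvector is (3, 1).
General solution: c_1e^(t)(-2,-1) + c_2e^(-t)(3,1).

x_1(t) = -2c_1e^(t) + 3c_2e^(-t), x_2(t) = -c_1e^(t) + c_2e^(-t)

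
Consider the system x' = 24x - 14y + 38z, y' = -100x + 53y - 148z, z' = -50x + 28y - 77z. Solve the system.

Coefficient matrix A = [[24, -14, 38], [-100, 53, -148], [-50, 28, -77]].
det(A - λI) = 0 gives eigenvalues λ = 4, -3, -1.
For λ=4: eigenvector (1,-4,-2).
For λ=-3: eigenvector (2,-7,-4).
For λ=-1: eigenvector (-2,10,5).
General solution: c_1e^(4t)(1,-4,-2) + c_2e^(-3t)(2,-7,-4) + c_3e^(-t)(-2,10,5).

x(t) = c_1e^(4t) + 2c_2e^(-3t) - 2c_3e^(-t), y(t) = -4c_1e^(4t) - 7c_2e^(-3t) + 10c_3e^(-t), z(t) = -2c_1e^(4t) - 4c_2e^(-3t) + 5c_3e^(-t)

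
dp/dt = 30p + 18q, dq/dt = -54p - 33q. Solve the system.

p(t) = 2K_1e^(3t) + K_2e^(-6t), q(t) = -3K_1e^(3t) - 2K_2e^(-6t)

Coefficient matrix A = [[30, 18], [-54, -33]].
Characteristic polynomial det(A - λI) = λ^2 + 3λ - 18 = 0.
Eigenvalues λ = 3, -6.
For λ=3: (A-λI) row 1 is [27, 18], so an eigenvector is (2, -3).
For λ=-6: (A-λI) row 1 is [36, 18], so an eigenvector is (1, -2).
General solution: K_1e^(3t)(2,-3) + K_2e^(-6t)(1,-2).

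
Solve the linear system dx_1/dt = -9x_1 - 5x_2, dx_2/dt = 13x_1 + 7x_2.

x_1(t) = 2K_1e^(-t)sin(t) + K_1e^(-t)cos(t) + K_2e^(-t)sin(t) - 2K_2e^(-t)cos(t), x_2(t) = -3K_1e^(-t)sin(t) - 2K_1e^(-t)cos(t) - 2K_2e^(-t)sin(t) + 3K_2e^(-t)cos(t)

Coefficient matrix A = [[-9, -5], [13, 7]].
Characteristic polynomial det(A - λI) = λ^2 + 2λ + 2 = 0.
Eigenvalues λ = -1 ± i (complex conjugate pair).
For λ=-1+i: an eigenvector is (1,-2) - i(2,-3) = (1 - 2i, -2 + 3i).
A real fundamental pair from Re and Im of e^((-1+i)t)v: X_1 = e^(-t)(cos(t)·(1,-2) + sin(t)·(2,-3)), X_2 = e^(-t)(sin(t)·(1,-2) - cos(t)·(2,-3)).
General solution: K_1X_1 + K_2X_2.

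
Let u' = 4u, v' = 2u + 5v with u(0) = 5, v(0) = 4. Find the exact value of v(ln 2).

288

A = [[4,0],[2,5]]; eigenvalues λ = 5, 4.
Eigenvectors: (0,-1) for λ=5, (-1,2) for λ=4.
From the initial condition, c_1 = -14, c_2 = -5.
v(ln 2) = (-14)(2^5)(-1) + (-5)(2^4)(2) = 288.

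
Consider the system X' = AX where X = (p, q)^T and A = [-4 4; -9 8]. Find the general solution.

p(t) = 2K_1e^(2t) + 2K_2te^(2t) - K_2e^(2t), q(t) = 3K_1e^(2t) + 3K_2te^(2t) - K_2e^(2t)

Coefficient matrix A = [[-4, 4], [-9, 8]].
Characteristic polynomial det(A - λI) = λ^2 - 4λ + 4 = 0.
Single eigenvalue λ = 2 with algebraic multiplicity 2.
Eigenvector v = (2,3); generalized eigenvector w with (A-λI)w=v is (-1,-1).
General solution: e^(2t)[K_1·v + K_2·(t·v + w)].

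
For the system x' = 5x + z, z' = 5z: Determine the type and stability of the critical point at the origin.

A = [[5,1],[0,5]]; det(A-λI) = λ^2 - 10λ + 25.
repeated λ = 5 with a single eigenvector.

unstable improper node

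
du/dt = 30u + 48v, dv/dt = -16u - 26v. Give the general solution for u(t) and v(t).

u(t) = 2c_1e^(6t) - 3c_2e^(-2t), v(t) = -c_1e^(6t) + 2c_2e^(-2t)

Coefficient matrix A = [[30, 48], [-16, -26]].
Characteristic polynomial det(A - λI) = λ^2 - 4λ - 12 = 0.
Eigenvalues λ = 6, -2.
For λ=6: (A-λI) row 1 is [24, 48], so an eigenvector is (2, -1).
For λ=-2: (A-λI) row 1 is [32, 48], so an eigenvector is (-3, 2).
General solution: c_1e^(6t)(2,-1) + c_2e^(-2t)(-3,2).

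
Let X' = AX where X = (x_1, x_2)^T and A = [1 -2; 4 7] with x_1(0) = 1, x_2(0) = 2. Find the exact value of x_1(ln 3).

-621

A = [[1,-2],[4,7]]; eigenvalues λ = 3, 5.
Eigenvectors: (-1,1) for λ=3, (-1,2) for λ=5.
From the initial condition, c_1 = -4, c_2 = 3.
x_1(ln 3) = (-4)(3^3)(-1) + (3)(3^5)(-1) = -621.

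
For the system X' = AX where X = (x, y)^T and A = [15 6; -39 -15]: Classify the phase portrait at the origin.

A = [[15,6],[-39,-15]]; det(A-λI) = λ^2 + 9.
λ = 0 ± 3i: zero real part.

center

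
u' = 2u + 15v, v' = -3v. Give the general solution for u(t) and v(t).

Coefficient matrix A = [[2, 15], [0, -3]].
Characteristic polynomial det(A - λI) = λ^2 + λ - 6 = 0.
Eigenvalues λ = -3, 2.
For λ=-3: (A-λI) row 1 is [5, 15], so an eigenvector is (3, -1).
For λ=2: (A-λI) row 1 is [0, 15], so an eigenvector is (1, 0).
General solution: c_1e^(-3t)(3,-1) + c_2e^(2t)(1,0).

u(t) = 3c_1e^(-3t) + c_2e^(2t), v(t) = -c_1e^(-3t)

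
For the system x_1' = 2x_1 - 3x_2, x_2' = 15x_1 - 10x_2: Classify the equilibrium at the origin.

stable spiral

A = [[2,-3],[15,-10]]; det(A-λI) = λ^2 + 8λ + 25.
λ = -4 ± 3i: negative real part.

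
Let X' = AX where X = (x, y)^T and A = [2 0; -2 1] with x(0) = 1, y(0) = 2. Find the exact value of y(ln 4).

A = [[2,0],[-2,1]]; eigenvalues λ = 1, 2.
Eigenvectors: (0,1) for λ=1, (-1,2) for λ=2.
From the initial condition, c_1 = 4, c_2 = -1.
y(ln 4) = (4)(4^1)(1) + (-1)(4^2)(2) = -16.

-16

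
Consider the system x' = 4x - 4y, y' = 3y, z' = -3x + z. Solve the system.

Coefficient matrix A = [[4, -4, 0], [0, 3, 0], [-3, 0, 1]].
det(A - λI) = 0 gives eigenvalues λ = 3, 4, 1.
For λ=3: eigenvector (4,1,-6).
For λ=4: eigenvector (1,0,-1).
For λ=1: eigenvector (0,0,1).
General solution: C_1e^(3t)(4,1,-6) + C_2e^(4t)(1,0,-1) + C_3e^(t)(0,0,1).

x(t) = 4C_1e^(3t) + C_2e^(4t), y(t) = C_1e^(3t), z(t) = -6C_1e^(3t) - C_2e^(4t) + C_3e^(t)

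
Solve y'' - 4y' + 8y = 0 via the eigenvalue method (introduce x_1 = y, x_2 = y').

y(t) = c_1e^(2t)cos(2t) + c_2e^(2t)sin(2t)

Let x_1 = y, x_2 = y'. Then x_1' = x_2 and x_2' = -8x_1 + 4x_2.
A = [[0,1],[-8,4]]; det(A-λI) = λ^2 - 4λ + 8.
Eigenvalues λ = 2 ± 2i.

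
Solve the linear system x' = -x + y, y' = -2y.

x(t) = -c_1e^(-2t) - c_2e^(-t), y(t) = c_1e^(-2t)

Coefficient matrix A = [[-1, 1], [0, -2]].
Characteristic polynomial det(A - λI) = λ^2 + 3λ + 2 = 0.
Eigenvalues λ = -2, -1.
For λ=-2: (A-λI) row 1 is [1, 1], so an eigenvector is (-1, 1).
For λ=-1: (A-λI) row 1 is [0, 1], so an eigenvector is (-1, 0).
General solution: c_1e^(-2t)(-1,1) + c_2e^(-t)(-1,0).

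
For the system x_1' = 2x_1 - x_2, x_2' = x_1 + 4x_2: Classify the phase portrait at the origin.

A = [[2,-1],[1,4]]; det(A-λI) = λ^2 - 6λ + 9.
repeated λ = 3 with a single eigenvector.

unstable improper node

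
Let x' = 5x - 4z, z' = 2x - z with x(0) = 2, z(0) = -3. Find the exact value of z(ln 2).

24

A = [[5,-4],[2,-1]]; eigenvalues λ = 3, 1.
Eigenvectors: (-2,-1) for λ=3, (1,1) for λ=1.
From the initial condition, c_1 = -5, c_2 = -8.
z(ln 2) = (-5)(2^3)(-1) + (-8)(2^1)(1) = 24.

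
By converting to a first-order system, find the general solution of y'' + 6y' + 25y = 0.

Let x_1 = y, x_2 = y'. Then x_1' = x_2 and x_2' = -25x_1 - 6x_2.
A = [[0,1],[-25,-6]]; det(A-λI) = λ^2 + 6λ + 25.
Eigenvalues λ = -3 ± 4i.

y(t) = C_1e^(-3t)cos(4t) + C_2e^(-3t)sin(4t)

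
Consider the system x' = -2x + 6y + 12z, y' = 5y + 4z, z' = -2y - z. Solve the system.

Coefficient matrix A = [[-2, 6, 12], [0, 5, 4], [0, -2, -1]].
det(A - λI) = 0 gives eigenvalues λ = -2, 1, 3.
For λ=-2: eigenvector (1,0,0).
For λ=1: eigenvector (2,-1,1).
For λ=3: eigenvector (0,-2,1).
General solution: c_1e^(-2t)(1,0,0) + c_2e^(t)(2,-1,1) + c_3e^(3t)(0,-2,1).

x(t) = c_1e^(-2t) + 2c_2e^(t), y(t) = -c_2e^(t) - 2c_3e^(3t), z(t) = c_2e^(t) + c_3e^(3t)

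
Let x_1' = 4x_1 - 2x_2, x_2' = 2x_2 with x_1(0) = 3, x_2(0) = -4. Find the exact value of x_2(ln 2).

-16

A = [[4,-2],[0,2]]; eigenvalues λ = 4, 2.
Eigenvectors: (1,0) for λ=4, (-1,-1) for λ=2.
From the initial condition, c_1 = 7, c_2 = 4.
x_2(ln 2) = (7)(2^4)(0) + (4)(2^2)(-1) = -16.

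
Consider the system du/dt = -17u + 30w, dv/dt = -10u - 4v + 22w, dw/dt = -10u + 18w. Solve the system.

u(t) = -3C_1e^(3t) + 2C_3e^(-2t), v(t) = -2C_1e^(3t) + C_2e^(-4t) + C_3e^(-2t), w(t) = -2C_1e^(3t) + C_3e^(-2t)

Coefficient matrix A = [[-17, 0, 30], [-10, -4, 22], [-10, 0, 18]].
det(A - λI) = 0 gives eigenvalues λ = 3, -4, -2.
For λ=3: eigenvector (-3,-2,-2).
For λ=-4: eigenvector (0,1,0).
For λ=-2: eigenvector (2,1,1).
General solution: C_1e^(3t)(-3,-2,-2) + C_2e^(-4t)(0,1,0) + C_3e^(-2t)(2,1,1).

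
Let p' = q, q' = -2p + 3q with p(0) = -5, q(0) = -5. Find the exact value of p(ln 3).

A = [[0,1],[-2,3]]; eigenvalues λ = 1, 2.
Eigenvectors: (1,1) for λ=1, (1,2) for λ=2.
From the initial condition, c_1 = -5, c_2 = 0.
p(ln 3) = (-5)(3^1)(1) + (0)(3^2)(1) = -15.

-15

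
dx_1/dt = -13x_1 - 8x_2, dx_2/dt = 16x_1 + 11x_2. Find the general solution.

x_1(t) = -C_1e^(-5t) - C_2e^(3t), x_2(t) = C_1e^(-5t) + 2C_2e^(3t)

Coefficient matrix A = [[-13, -8], [16, 11]].
Characteristic polynomial det(A - λI) = λ^2 + 2λ - 15 = 0.
Eigenvalues λ = -5, 3.
For λ=-5: (A-λI) row 1 is [-8, -8], so an eigenvector is (-1, 1).
For λ=3: (A-λI) row 1 is [-16, -8], so an eigenvector is (-1, 2).
General solution: C_1e^(-5t)(-1,1) + C_2e^(3t)(-1,2).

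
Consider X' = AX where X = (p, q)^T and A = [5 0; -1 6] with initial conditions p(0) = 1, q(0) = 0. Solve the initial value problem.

Coefficient matrix A = [[5, 0], [-1, 6]].
Characteristic polynomial det(A - λI) = λ^2 - 11λ + 30 = 0.
Eigenvalues λ = 6, 5.
For λ=6: (A-λI) row 1 is [-1, 0], so an eigenvector is (0, -1).
For λ=5: (A-λI) row 2 is [-1, 1], so an eigenvector is (1, 1).
General solution: c_1e^(6t)(0,-1) + c_2e^(5t)(1,1).
Applying p(0)=1, q(0)=0 gives c_1=1, c_2=1.

p(t) = e^(5t), q(t) = -e^(6t) + e^(5t)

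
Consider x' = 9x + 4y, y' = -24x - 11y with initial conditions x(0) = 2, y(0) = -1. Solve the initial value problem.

Coefficient matrix A = [[9, 4], [-24, -11]].
Characteristic polynomial det(A - λI) = λ^2 + 2λ - 3 = 0.
Eigenvalues λ = 1, -3.
For λ=1: (A-λI) row 1 is [8, 4], so an eigenvector is (-1, 2).
For λ=-3: (A-λI) row 1 is [12, 4], so an eigenvector is (1, -3).
General solution: c_1e^(t)(-1,2) + c_2e^(-3t)(1,-3).
Applying x(0)=2, y(0)=-1 gives c_1=-5, c_2=-3.

x(t) = 5e^(t) - 3e^(-3t), y(t) = -10e^(t) + 9e^(-3t)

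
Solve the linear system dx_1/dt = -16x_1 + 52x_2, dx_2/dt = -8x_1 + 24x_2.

x_1(t) = -3c_1e^(4t)sin(4t) - 2c_1e^(4t)cos(4t) - 2c_2e^(4t)sin(4t) + 3c_2e^(4t)cos(4t), x_2(t) = -c_1e^(4t)sin(4t) - c_1e^(4t)cos(4t) - c_2e^(4t)sin(4t) + c_2e^(4t)cos(4t)

Coefficient matrix A = [[-16, 52], [-8, 24]].
Characteristic polynomial det(A - λI) = λ^2 - 8λ + 32 = 0.
Eigenvalues λ = 4 ± 4i (complex conjugate pair).
For λ=4+4i: an eigenvector is (-2,-1) - i(-3,-1) = (-2 + 3i, -1 + i).
A real fundamental pair from Re and Im of e^((4+4i)t)v: X_1 = e^(4t)(cos(4t)·(-2,-1) + sin(4t)·(-3,-1)), X_2 = e^(4t)(sin(4t)·(-2,-1) - cos(4t)·(-3,-1)).
General solution: c_1X_1 + c_2X_2.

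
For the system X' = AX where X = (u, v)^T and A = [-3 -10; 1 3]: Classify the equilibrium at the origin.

center

A = [[-3,-10],[1,3]]; det(A-λI) = λ^2 + 1.
λ = 0 ± i: zero real part.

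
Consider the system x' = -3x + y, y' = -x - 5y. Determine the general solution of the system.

x(t) = -C_1e^(-4t) - C_2te^(-4t) + C_2e^(-4t), y(t) = C_1e^(-4t) + C_2te^(-4t) - 2C_2e^(-4t)

Coefficient matrix A = [[-3, 1], [-1, -5]].
Characteristic polynomial det(A - λI) = λ^2 + 8λ + 16 = 0.
Single eigenvalue λ = -4 with algebraic multiplicity 2.
Eigenvector v = (-1,1); generalized eigenvector w with (A-λI)w=v is (1,-2).
General solution: e^(-4t)[C_1·v + C_2·(t·v + w)].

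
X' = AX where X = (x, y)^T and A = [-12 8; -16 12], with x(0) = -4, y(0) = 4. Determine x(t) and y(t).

Coefficient matrix A = [[-12, 8], [-16, 12]].
Characteristic polynomial det(A - λI) = λ^2 - 16 = 0.
Eigenvalues λ = -4, 4.
For λ=-4: (A-λI) row 1 is [-8, 8], so an eigenvector is (1, 1).
For λ=4: (A-λI) row 1 is [-16, 8], so an eigenvector is (1, 2).
General solution: K_1e^(-4t)(1,1) + K_2e^(4t)(1,2).
Applying x(0)=-4, y(0)=4 gives K_1=-12, K_2=8.

x(t) = 8e^(4t) - 12e^(-4t), y(t) = 16e^(4t) - 12e^(-4t)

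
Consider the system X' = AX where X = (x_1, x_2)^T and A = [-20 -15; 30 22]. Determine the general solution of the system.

x_1(t) = 2C_1e^(t)sin(3t) - C_1e^(t)cos(3t) - C_2e^(t)sin(3t) - 2C_2e^(t)cos(3t), x_2(t) = -3C_1e^(t)sin(3t) + C_1e^(t)cos(3t) + C_2e^(t)sin(3t) + 3C_2e^(t)cos(3t)

Coefficient matrix A = [[-20, -15], [30, 22]].
Characteristic polynomial det(A - λI) = λ^2 - 2λ + 10 = 0.
Eigenvalues λ = 1 ± 3i (complex conjugate pair).
For λ=1+3i: an eigenvector is (-1,1) - i(2,-3) = (-1 - 2i, 1 + 3i).
A real fundamental pair from Re and Im of e^((1+3i)t)v: X_1 = e^(t)(cos(3t)·(-1,1) + sin(3t)·(2,-3)), X_2 = e^(t)(sin(3t)·(-1,1) - cos(3t)·(2,-3)).
General solution: C_1X_1 + C_2X_2.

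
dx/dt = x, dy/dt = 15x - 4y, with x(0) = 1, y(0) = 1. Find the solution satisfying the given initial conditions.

x(t) = e^(t), y(t) = 3e^(t) - 2e^(-4t)

Coefficient matrix A = [[1, 0], [15, -4]].
Characteristic polynomial det(A - λI) = λ^2 + 3λ - 4 = 0.
Eigenvalues λ = 1, -4.
For λ=1: (A-λI) row 2 is [15, -5], so an eigenvector is (1, 3).
For λ=-4: (A-λI) row 1 is [5, 0], so an eigenvector is (0, 1).
General solution: K_1e^(t)(1,3) + K_2e^(-4t)(0,1).
Applying x(0)=1, y(0)=1 gives K_1=1, K_2=-2.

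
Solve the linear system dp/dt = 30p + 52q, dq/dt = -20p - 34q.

p(t) = -2c_1e^(-2t)sin(4t) + 3c_1e^(-2t)cos(4t) + 3c_2e^(-2t)sin(4t) + 2c_2e^(-2t)cos(4t), q(t) = c_1e^(-2t)sin(4t) - 2c_1e^(-2t)cos(4t) - 2c_2e^(-2t)sin(4t) - c_2e^(-2t)cos(4t)

Coefficient matrix A = [[30, 52], [-20, -34]].
Characteristic polynomial det(A - λI) = λ^2 + 4λ + 20 = 0.
Eigenvalues λ = -2 ± 4i (complex conjugate pair).
For λ=-2+4i: an eigenvector is (3,-2) - i(-2,1) = (3 + 2i, -2 - i).
A real fundamental pair from Re and Im of e^((-2+4i)t)v: X_1 = e^(-2t)(cos(4t)·(3,-2) + sin(4t)·(-2,1)), X_2 = e^(-2t)(sin(4t)·(3,-2) - cos(4t)·(-2,1)).
General solution: c_1X_1 + c_2X_2.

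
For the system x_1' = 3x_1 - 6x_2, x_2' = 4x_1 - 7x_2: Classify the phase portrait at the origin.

A = [[3,-6],[4,-7]]; det(A-λI) = λ^2 + 4λ + 3.
λ = -1, -3: both negative.

stable node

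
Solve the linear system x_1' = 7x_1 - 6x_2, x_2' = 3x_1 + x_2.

Coefficient matrix A = [[7, -6], [3, 1]].
Characteristic polynomial det(A - λI) = λ^2 - 8λ + 25 = 0.
Eigenvalues λ = 4 ± 3i (complex conjugate pair).
For λ=4+3i: an eigenvector is (1,1) - i(-1,0) = (1 + i, 1).
A real fundamental pair from Re and Im of e^((4+3i)t)v: X_1 = e^(4t)(cos(3t)·(1,1) + sin(3t)·(-1,0)), X_2 = e^(4t)(sin(3t)·(1,1) - cos(3t)·(-1,0)).
General solution: K_1X_1 + K_2X_2.

x_1(t) = -K_1e^(4t)sin(3t) + K_1e^(4t)cos(3t) + K_2e^(4t)sin(3t) + K_2e^(4t)cos(3t), x_2(t) = K_1e^(4t)cos(3t) + K_2e^(4t)sin(3t)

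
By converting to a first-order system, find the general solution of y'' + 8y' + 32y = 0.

Let x_1 = y, x_2 = y'. Then x_1' = x_2 and x_2' = -32x_1 - 8x_2.
A = [[0,1],[-32,-8]]; det(A-λI) = λ^2 + 8λ + 32.
Eigenvalues λ = -4 ± 4i.

y(t) = c_1e^(-4t)cos(4t) + c_2e^(-4t)sin(4t)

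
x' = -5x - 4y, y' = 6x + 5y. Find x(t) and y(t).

x(t) = -K_1e^(-t) - 2K_2e^(t), y(t) = K_1e^(-t) + 3K_2e^(t)

Coefficient matrix A = [[-5, -4], [6, 5]].
Characteristic polynomial det(A - λI) = λ^2 - 1 = 0.
Eigenvalues λ = -1, 1.
For λ=-1: (A-λI) row 1 is [-4, -4], so an eigenvector is (-1, 1).
For λ=1: (A-λI) row 1 is [-6, -4], so an eigenvector is (-2, 3).
General solution: K_1e^(-t)(-1,1) + K_2e^(t)(-2,3).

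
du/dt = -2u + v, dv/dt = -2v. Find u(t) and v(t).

Coefficient matrix A = [[-2, 1], [0, -2]].
Characteristic polynomial det(A - λI) = λ^2 + 4λ + 4 = 0.
Single eigenvalue λ = -2 with algebraic multiplicity 2.
Eigenvector v = (-1,0); generalized eigenvector w with (A-λI)w=v is (2,-1).
General solution: e^(-2t)[c_1·v + c_2·(t·v + w)].

u(t) = -c_1e^(-2t) - c_2te^(-2t) + 2c_2e^(-2t), v(t) = -c_2e^(-2t)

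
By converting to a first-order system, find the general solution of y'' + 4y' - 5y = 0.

Let x_1 = y, x_2 = y'. Then x_1' = x_2 and x_2' = 5x_1 - 4x_2.
A = [[0,1],[5,-4]]; det(A-λI) = λ^2 + 4λ - 5.
Eigenvalues λ = -5, 1 with eigenvectors (1,-5), (1,1).

y(t) = K_1e^(-5t) + K_2e^(t)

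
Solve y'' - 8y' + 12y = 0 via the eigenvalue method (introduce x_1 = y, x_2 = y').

y(t) = C_1e^(6t) + C_2e^(2t)

Let x_1 = y, x_2 = y'. Then x_1' = x_2 and x_2' = -12x_1 + 8x_2.
A = [[0,1],[-12,8]]; det(A-λI) = λ^2 - 8λ + 12.
Eigenvalues λ = 6, 2 with eigenvectors (1,6), (1,2).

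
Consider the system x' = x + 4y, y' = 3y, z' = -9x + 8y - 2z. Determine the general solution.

Coefficient matrix A = [[1, 4, 0], [0, 3, 0], [-9, 8, -2]].
det(A - λI) = 0 gives eigenvalues λ = 1, 3, -2.
For λ=1: eigenvector (1,0,-3).
For λ=3: eigenvector (2,1,-2).
For λ=-2: eigenvector (0,0,1).
General solution: C_1e^(t)(1,0,-3) + C_2e^(3t)(2,1,-2) + C_3e^(-2t)(0,0,1).

x(t) = C_1e^(t) + 2C_2e^(3t), y(t) = C_2e^(3t), z(t) = -3C_1e^(t) - 2C_2e^(3t) + C_3e^(-2t)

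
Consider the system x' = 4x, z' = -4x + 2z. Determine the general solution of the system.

Coefficient matrix A = [[4, 0], [-4, 2]].
Characteristic polynomial det(A - λI) = λ^2 - 6λ + 8 = 0.
Eigenvalues λ = 2, 4.
For λ=2: (A-λI) row 1 is [2, 0], so an eigenvector is (0, 1).
For λ=4: (A-λI) row 2 is [-4, -2], so an eigenvector is (-1, 2).
General solution: C_1e^(2t)(0,1) + C_2e^(4t)(-1,2).

x(t) = -C_2e^(4t), z(t) = C_1e^(2t) + 2C_2e^(4t)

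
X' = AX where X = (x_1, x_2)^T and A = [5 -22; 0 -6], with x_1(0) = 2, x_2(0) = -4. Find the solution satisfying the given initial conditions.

Coefficient matrix A = [[5, -22], [0, -6]].
Characteristic polynomial det(A - λI) = λ^2 + λ - 30 = 0.
Eigenvalues λ = -6, 5.
For λ=-6: (A-λI) row 1 is [11, -22], so an eigenvector is (2, 1).
For λ=5: (A-λI) row 1 is [0, -22], so an eigenvector is (1, 0).
General solution: C_1e^(-6t)(2,1) + C_2e^(5t)(1,0).
Applying x_1(0)=2, x_2(0)=-4 gives C_1=-4, C_2=10.

x_1(t) = 10e^(5t) - 8e^(-6t), x_2(t) = -4e^(-6t)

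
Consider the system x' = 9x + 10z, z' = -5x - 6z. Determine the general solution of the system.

x(t) = -2C_1e^(4t) + C_2e^(-t), z(t) = C_1e^(4t) - C_2e^(-t)

Coefficient matrix A = [[9, 10], [-5, -6]].
Characteristic polynomial det(A - λI) = λ^2 - 3λ - 4 = 0.
Eigenvalues λ = 4, -1.
For λ=4: (A-λI) row 1 is [5, 10], so an eigenvector is (-2, 1).
For λ=-1: (A-λI) row 1 is [10, 10], so an eigenvector is (1, -1).
General solution: C_1e^(4t)(-2,1) + C_2e^(-t)(1,-1).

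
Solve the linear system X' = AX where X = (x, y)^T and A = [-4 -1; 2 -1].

x(t) = -c_1e^(-3t) - c_2e^(-2t), y(t) = c_1e^(-3t) + 2c_2e^(-2t)

Coefficient matrix A = [[-4, -1], [2, -1]].
Characteristic polynomial det(A - λI) = λ^2 + 5λ + 6 = 0.
Eigenvalues λ = -3, -2.
For λ=-3: (A-λI) row 1 is [-1, -1], so an eigenvector is (-1, 1).
For λ=-2: (A-λI) row 1 is [-2, -1], so an eigenvector is (-1, 2).
General solution: c_1e^(-3t)(-1,1) + c_2e^(-2t)(-1,2).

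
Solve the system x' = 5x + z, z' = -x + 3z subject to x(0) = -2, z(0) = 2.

x(t) = -2e^(4t), z(t) = 2e^(4t)

Coefficient matrix A = [[5, 1], [-1, 3]].
Characteristic polynomial det(A - λI) = λ^2 - 8λ + 16 = 0.
Single eigenvalue λ = 4 with algebraic multiplicity 2.
Eigenvector v = (-1,1); generalized eigenvector w with (A-λI)w=v is (-1,0).
General solution: e^(4t)[K_1·v + K_2·(t·v + w)].
Applying x(0)=-2, z(0)=2 gives K_1=2, K_2=0.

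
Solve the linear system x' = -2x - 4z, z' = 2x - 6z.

x(t) = -c_1e^(-4t)sin(2t) + c_1e^(-4t)cos(2t) + c_2e^(-4t)sin(2t) + c_2e^(-4t)cos(2t), z(t) = c_1e^(-4t)cos(2t) + c_2e^(-4t)sin(2t)

Coefficient matrix A = [[-2, -4], [2, -6]].
Characteristic polynomial det(A - λI) = λ^2 + 8λ + 20 = 0.
Eigenvalues λ = -4 ± 2i (complex conjugate pair).
For λ=-4+2i: an eigenvector is (1,1) - i(-1,0) = (1 + i, 1).
A real fundamental pair from Re and Im of e^((-4+2i)t)v: X_1 = e^(-4t)(cos(2t)·(1,1) + sin(2t)·(-1,0)), X_2 = e^(-4t)(sin(2t)·(1,1) - cos(2t)·(-1,0)).
General solution: c_1X_1 + c_2X_2.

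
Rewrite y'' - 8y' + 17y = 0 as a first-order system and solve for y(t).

y(t) = c_1e^(4t)cos(t) + c_2e^(4t)sin(t)

Let x_1 = y, x_2 = y'. Then x_1' = x_2 and x_2' = -17x_1 + 8x_2.
A = [[0,1],[-17,8]]; det(A-λI) = λ^2 - 8λ + 17.
Eigenvalues λ = 4 ± i.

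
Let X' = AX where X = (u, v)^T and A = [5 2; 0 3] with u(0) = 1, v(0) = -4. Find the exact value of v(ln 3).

A = [[5,2],[0,3]]; eigenvalues λ = 5, 3.
Eigenvectors: (1,0) for λ=5, (-1,1) for λ=3.
From the initial condition, c_1 = -3, c_2 = -4.
v(ln 3) = (-3)(3^5)(0) + (-4)(3^3)(1) = -108.

-108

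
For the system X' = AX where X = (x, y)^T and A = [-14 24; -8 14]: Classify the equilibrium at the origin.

saddle

A = [[-14,24],[-8,14]]; det(A-λI) = λ^2 - 4.
λ = 2, -2: opposite signs.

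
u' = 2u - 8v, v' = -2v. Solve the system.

u(t) = -2c_1e^(-2t) + c_2e^(2t), v(t) = -c_1e^(-2t)

Coefficient matrix A = [[2, -8], [0, -2]].
Characteristic polynomial det(A - λI) = λ^2 - 4 = 0.
Eigenvalues λ = -2, 2.
For λ=-2: (A-λI) row 1 is [4, -8], so an eigenvector is (-2, -1).
For λ=2: (A-λI) row 1 is [0, -8], so an eigenvector is (1, 0).
General solution: c_1e^(-2t)(-2,-1) + c_2e^(2t)(1,0).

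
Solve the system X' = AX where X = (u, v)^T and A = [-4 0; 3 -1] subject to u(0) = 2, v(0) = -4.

u(t) = 2e^(-4t), v(t) = -2e^(-t) - 2e^(-4t)

Coefficient matrix A = [[-4, 0], [3, -1]].
Characteristic polynomial det(A - λI) = λ^2 + 5λ + 4 = 0.
Eigenvalues λ = -1, -4.
For λ=-1: (A-λI) row 1 is [-3, 0], so an eigenvector is (0, -1).
For λ=-4: (A-λI) row 2 is [3, 3], so an eigenvector is (-1, 1).
General solution: C_1e^(-t)(0,-1) + C_2e^(-4t)(-1,1).
Applying u(0)=2, v(0)=-4 gives C_1=2, C_2=-2.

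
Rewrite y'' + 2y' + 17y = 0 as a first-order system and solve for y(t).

Let x_1 = y, x_2 = y'. Then x_1' = x_2 and x_2' = -17x_1 - 2x_2.
A = [[0,1],[-17,-2]]; det(A-λI) = λ^2 + 2λ + 17.
Eigenvalues λ = -1 ± 4i.

y(t) = C_1e^(-t)cos(4t) + C_2e^(-t)sin(4t)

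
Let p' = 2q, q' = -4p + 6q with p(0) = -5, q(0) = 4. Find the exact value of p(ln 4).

A = [[0,2],[-4,6]]; eigenvalues λ = 2, 4.
Eigenvectors: (-1,-1) for λ=2, (-1,-2) for λ=4.
From the initial condition, c_1 = 14, c_2 = -9.
p(ln 4) = (14)(4^2)(-1) + (-9)(4^4)(-1) = 2080.

2080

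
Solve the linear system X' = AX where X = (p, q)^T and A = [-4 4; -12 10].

Coefficient matrix A = [[-4, 4], [-12, 10]].
Characteristic polynomial det(A - λI) = λ^2 - 6λ + 8 = 0.
Eigenvalues λ = 4, 2.
For λ=4: (A-λI) row 1 is [-8, 4], so an eigenvector is (1, 2).
For λ=2: (A-λI) row 1 is [-6, 4], so an eigenvector is (2, 3).
General solution: C_1e^(4t)(1,2) + C_2e^(2t)(2,3).

p(t) = C_1e^(4t) + 2C_2e^(2t), q(t) = 2C_1e^(4t) + 3C_2e^(2t)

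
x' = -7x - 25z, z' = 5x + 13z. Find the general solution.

Coefficient matrix A = [[-7, -25], [5, 13]].
Characteristic polynomial det(A - λI) = λ^2 - 6λ + 34 = 0.
Eigenvalues λ = 3 ± 5i (complex conjugate pair).
For λ=3+5i: an eigenvector is (-2,1) - i(-1,0) = (-2 + i, 1).
A real fundamental pair from Re and Im of e^((3+5i)t)v: X_1 = e^(3t)(cos(5t)·(-2,1) + sin(5t)·(-1,0)), X_2 = e^(3t)(sin(5t)·(-2,1) - cos(5t)·(-1,0)).
General solution: K_1X_1 + K_2X_2.

x(t) = -K_1e^(3t)sin(5t) - 2K_1e^(3t)cos(5t) - 2K_2e^(3t)sin(5t) + K_2e^(3t)cos(5t), z(t) = K_1e^(3t)cos(5t) + K_2e^(3t)sin(5t)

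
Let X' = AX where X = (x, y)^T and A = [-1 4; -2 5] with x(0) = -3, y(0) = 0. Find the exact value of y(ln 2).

A = [[-1,4],[-2,5]]; eigenvalues λ = 3, 1.
Eigenvectors: (-1,-1) for λ=3, (-2,-1) for λ=1.
From the initial condition, c_1 = -3, c_2 = 3.
y(ln 2) = (-3)(2^3)(-1) + (3)(2^1)(-1) = 18.

18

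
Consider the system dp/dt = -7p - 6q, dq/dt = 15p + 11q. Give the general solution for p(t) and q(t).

Coefficient matrix A = [[-7, -6], [15, 11]].
Characteristic polynomial det(A - λI) = λ^2 - 4λ + 13 = 0.
Eigenvalues λ = 2 ± 3i (complex conjugate pair).
For λ=2+3i: an eigenvector is (1,-2) - i(1,-1) = (1 - i, -2 + i).
A real fundamental pair from Re and Im of e^((2+3i)t)v: X_1 = e^(2t)(cos(3t)·(1,-2) + sin(3t)·(1,-1)), X_2 = e^(2t)(sin(3t)·(1,-2) - cos(3t)·(1,-1)).
General solution: K_1X_1 + K_2X_2.

p(t) = K_1e^(2t)sin(3t) + K_1e^(2t)cos(3t) + K_2e^(2t)sin(3t) - K_2e^(2t)cos(3t), q(t) = -K_1e^(2t)sin(3t) - 2K_1e^(2t)cos(3t) - 2K_2e^(2t)sin(3t) + K_2e^(2t)cos(3t)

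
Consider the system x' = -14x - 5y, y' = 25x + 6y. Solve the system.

x(t) = -K_1e^(-4t)sin(5t) + K_2e^(-4t)cos(5t), y(t) = 2K_1e^(-4t)sin(5t) + K_1e^(-4t)cos(5t) + K_2e^(-4t)sin(5t) - 2K_2e^(-4t)cos(5t)

Coefficient matrix A = [[-14, -5], [25, 6]].
Characteristic polynomial det(A - λI) = λ^2 + 8λ + 41 = 0.
Eigenvalues λ = -4 ± 5i (complex conjugate pair).
For λ=-4+5i: an eigenvector is (0,1) - i(-1,2) = (0 + i, 1 - 2i).
A real fundamental pair from Re and Im of e^((-4+5i)t)v: X_1 = e^(-4t)(cos(5t)·(0,1) + sin(5t)·(-1,2)), X_2 = e^(-4t)(sin(5t)·(0,1) - cos(5t)·(-1,2)).
General solution: K_1X_1 + K_2X_2.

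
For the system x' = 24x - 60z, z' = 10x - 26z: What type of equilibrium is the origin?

saddle

A = [[24,-60],[10,-26]]; det(A-λI) = λ^2 + 2λ - 24.
λ = -6, 4: opposite signs.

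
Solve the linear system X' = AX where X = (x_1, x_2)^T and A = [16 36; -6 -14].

x_1(t) = -3c_1e^(4t) - 2c_2e^(-2t), x_2(t) = c_1e^(4t) + c_2e^(-2t)

Coefficient matrix A = [[16, 36], [-6, -14]].
Characteristic polynomial det(A - λI) = λ^2 - 2λ - 8 = 0.
Eigenvalues λ = 4, -2.
For λ=4: (A-λI) row 1 is [12, 36], so an eigenvector is (-3, 1).
For λ=-2: (A-λI) row 1 is [18, 36], so an eigenvector is (-2, 1).
General solution: c_1e^(4t)(-3,1) + c_2e^(-2t)(-2,1).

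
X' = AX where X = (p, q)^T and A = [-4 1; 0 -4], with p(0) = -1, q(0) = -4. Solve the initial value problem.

Coefficient matrix A = [[-4, 1], [0, -4]].
Characteristic polynomial det(A - λI) = λ^2 + 8λ + 16 = 0.
Single eigenvalue λ = -4 with algebraic multiplicity 2.
Eigenvector v = (-1,0); generalized eigenvector w with (A-λI)w=v is (-3,-1).
General solution: e^(-4t)[K_1·v + K_2·(t·v + w)].
Applying p(0)=-1, q(0)=-4 gives K_1=-11, K_2=4.

p(t) = -4te^(-4t) - e^(-4t), q(t) = -4e^(-4t)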